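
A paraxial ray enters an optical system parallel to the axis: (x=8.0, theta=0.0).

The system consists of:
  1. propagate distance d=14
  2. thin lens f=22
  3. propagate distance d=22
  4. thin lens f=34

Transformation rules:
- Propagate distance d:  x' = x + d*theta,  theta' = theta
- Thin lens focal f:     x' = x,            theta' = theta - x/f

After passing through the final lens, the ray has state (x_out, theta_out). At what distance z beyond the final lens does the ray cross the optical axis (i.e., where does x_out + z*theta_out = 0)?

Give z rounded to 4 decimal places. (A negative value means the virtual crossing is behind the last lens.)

Answer: 0.0000

Derivation:
Initial: x=8.0000 theta=0.0000
After 1 (propagate distance d=14): x=8.0000 theta=0.0000
After 2 (thin lens f=22): x=8.0000 theta=-4/11 (≈-0.3636)
After 3 (propagate distance d=22): x=0.0000 theta=-4/11 (≈-0.3636)
After 4 (thin lens f=34): x=0.0000 theta=-4/11 (≈-0.3636)
z_focus = -x_out/theta_out = -(0.0000)/(-4/11) = 0.0000
Rounded to 4 decimal places: z = 0.0000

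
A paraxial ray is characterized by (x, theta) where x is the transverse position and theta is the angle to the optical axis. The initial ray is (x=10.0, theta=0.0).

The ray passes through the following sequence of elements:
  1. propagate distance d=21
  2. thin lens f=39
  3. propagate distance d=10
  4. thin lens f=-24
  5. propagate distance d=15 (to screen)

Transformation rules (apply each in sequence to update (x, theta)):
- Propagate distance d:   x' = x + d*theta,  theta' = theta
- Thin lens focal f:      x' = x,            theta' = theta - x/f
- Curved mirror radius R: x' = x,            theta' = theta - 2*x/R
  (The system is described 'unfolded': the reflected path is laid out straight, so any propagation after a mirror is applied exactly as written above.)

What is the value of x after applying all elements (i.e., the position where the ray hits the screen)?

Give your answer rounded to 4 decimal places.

Answer: 8.2372

Derivation:
Initial: x=10.0000 theta=0.0000
After 1 (propagate distance d=21): x=10.0000 theta=0.0000
After 2 (thin lens f=39): x=10.0000 theta=-10/39 (≈-0.2564)
After 3 (propagate distance d=10): x=290/39 (≈7.4359) theta=-10/39 (≈-0.2564)
After 4 (thin lens f=-24): x=290/39 (≈7.4359) theta=25/468 (≈0.0534)
After 5 (propagate distance d=15 (to screen)): x=1285/156 (≈8.2372) theta=25/468 (≈0.0534)
Rounded to 4 decimal places: x = 8.2372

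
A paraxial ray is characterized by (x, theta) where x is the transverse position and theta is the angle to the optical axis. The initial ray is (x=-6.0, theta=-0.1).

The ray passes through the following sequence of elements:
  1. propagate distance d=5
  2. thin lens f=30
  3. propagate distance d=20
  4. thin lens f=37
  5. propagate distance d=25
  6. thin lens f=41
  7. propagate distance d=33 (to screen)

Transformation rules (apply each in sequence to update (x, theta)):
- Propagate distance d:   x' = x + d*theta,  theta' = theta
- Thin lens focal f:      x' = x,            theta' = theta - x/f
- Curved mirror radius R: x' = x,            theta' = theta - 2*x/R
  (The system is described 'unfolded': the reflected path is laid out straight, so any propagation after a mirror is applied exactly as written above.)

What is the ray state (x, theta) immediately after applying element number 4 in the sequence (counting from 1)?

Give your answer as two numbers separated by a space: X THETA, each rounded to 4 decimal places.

Answer: -4.1667 0.2293

Derivation:
Initial: x=-6.0000 theta=-0.1000
After 1 (propagate distance d=5): x=-6.5000 theta=-0.1000
After 2 (thin lens f=30): x=-6.5000 theta=7/60 (≈0.1167)
After 3 (propagate distance d=20): x=-25/6 (≈-4.1667) theta=7/60 (≈0.1167)
After 4 (thin lens f=37): x=-25/6 (≈-4.1667) theta=509/2220 (≈0.2293)
Rounded to 4 decimal places: x = -4.1667, theta = 0.2293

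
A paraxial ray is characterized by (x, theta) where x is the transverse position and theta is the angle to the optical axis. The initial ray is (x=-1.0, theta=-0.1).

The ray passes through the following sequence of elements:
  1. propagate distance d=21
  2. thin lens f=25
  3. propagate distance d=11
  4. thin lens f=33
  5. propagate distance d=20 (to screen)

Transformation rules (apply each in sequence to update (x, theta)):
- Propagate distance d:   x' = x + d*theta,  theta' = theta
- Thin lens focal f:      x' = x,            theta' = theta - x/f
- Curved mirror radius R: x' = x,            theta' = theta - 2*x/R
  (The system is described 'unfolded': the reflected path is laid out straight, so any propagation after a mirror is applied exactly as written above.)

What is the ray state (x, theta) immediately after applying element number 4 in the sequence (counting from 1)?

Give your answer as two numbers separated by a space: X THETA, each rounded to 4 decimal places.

Answer: -2.8360 0.1099

Derivation:
Initial: x=-1.0000 theta=-0.1000
After 1 (propagate distance d=21): x=-3.1000 theta=-0.1000
After 2 (thin lens f=25): x=-3.1000 theta=0.0240
After 3 (propagate distance d=11): x=-2.8360 theta=0.0240
After 4 (thin lens f=33): x=-2.8360 theta=907/8250 (≈0.1099)
Rounded to 4 decimal places: x = -2.8360, theta = 0.1099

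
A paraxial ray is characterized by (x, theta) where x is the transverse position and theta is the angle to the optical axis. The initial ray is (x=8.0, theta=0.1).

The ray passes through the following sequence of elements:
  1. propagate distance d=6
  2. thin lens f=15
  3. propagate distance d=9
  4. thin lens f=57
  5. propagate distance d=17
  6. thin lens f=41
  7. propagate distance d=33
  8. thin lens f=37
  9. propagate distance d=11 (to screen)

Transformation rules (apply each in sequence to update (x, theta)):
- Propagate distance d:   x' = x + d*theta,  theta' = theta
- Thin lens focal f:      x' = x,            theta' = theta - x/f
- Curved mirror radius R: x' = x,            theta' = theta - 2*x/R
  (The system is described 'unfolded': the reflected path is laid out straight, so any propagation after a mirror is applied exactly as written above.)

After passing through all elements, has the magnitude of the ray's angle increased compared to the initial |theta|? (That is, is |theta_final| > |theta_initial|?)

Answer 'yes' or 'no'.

Initial: x=8.0000 theta=0.1000
After 1 (propagate distance d=6): x=8.6000 theta=0.1000
After 2 (thin lens f=15): x=8.6000 theta=-71/150 (≈-0.4733)
After 3 (propagate distance d=9): x=4.3400 theta=-71/150 (≈-0.4733)
After 4 (thin lens f=57): x=4.3400 theta=-261/475 (≈-0.5495)
After 5 (propagate distance d=17): x=-4751/950 (≈-5.0011) theta=-261/475 (≈-0.5495)
After 6 (thin lens f=41): x=-4751/950 (≈-5.0011) theta=-16651/38950 (≈-0.4275)
After 7 (propagate distance d=33): x=-372137/19475 (≈-19.1084) theta=-16651/38950 (≈-0.4275)
After 8 (thin lens f=37): x=-372137/19475 (≈-19.1084) theta=128187/1441150 (≈0.0889)
After 9 (propagate distance d=11 (to screen)): x=-26128081/1441150 (≈-18.1300) theta=128187/1441150 (≈0.0889)
|theta_initial|=0.1000 |theta_final|=128187/1441150 (≈0.0889) -> not increased

Answer: no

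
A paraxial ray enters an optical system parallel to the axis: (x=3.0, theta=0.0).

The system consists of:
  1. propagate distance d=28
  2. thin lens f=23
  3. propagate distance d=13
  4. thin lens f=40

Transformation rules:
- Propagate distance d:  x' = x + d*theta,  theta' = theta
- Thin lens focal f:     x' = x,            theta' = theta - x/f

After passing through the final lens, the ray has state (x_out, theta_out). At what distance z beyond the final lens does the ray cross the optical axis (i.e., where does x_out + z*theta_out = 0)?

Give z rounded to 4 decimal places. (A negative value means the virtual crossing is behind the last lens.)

Answer: 8.0000

Derivation:
Initial: x=3.0000 theta=0.0000
After 1 (propagate distance d=28): x=3.0000 theta=0.0000
After 2 (thin lens f=23): x=3.0000 theta=-3/23 (≈-0.1304)
After 3 (propagate distance d=13): x=30/23 (≈1.3043) theta=-3/23 (≈-0.1304)
After 4 (thin lens f=40): x=30/23 (≈1.3043) theta=-15/92 (≈-0.1630)
z_focus = -x_out/theta_out = -(30/23)/(-15/92) = 8.0000
Rounded to 4 decimal places: z = 8.0000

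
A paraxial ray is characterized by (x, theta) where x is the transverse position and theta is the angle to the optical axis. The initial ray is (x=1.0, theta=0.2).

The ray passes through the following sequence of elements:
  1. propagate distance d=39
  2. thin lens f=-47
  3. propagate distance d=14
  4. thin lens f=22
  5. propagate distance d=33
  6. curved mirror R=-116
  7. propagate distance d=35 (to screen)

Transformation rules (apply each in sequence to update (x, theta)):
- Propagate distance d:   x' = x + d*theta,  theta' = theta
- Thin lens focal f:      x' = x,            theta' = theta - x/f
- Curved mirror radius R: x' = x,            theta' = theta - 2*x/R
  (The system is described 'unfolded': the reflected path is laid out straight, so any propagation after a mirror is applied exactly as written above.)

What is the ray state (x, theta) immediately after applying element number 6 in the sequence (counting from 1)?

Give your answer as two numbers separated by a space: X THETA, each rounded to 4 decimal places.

Initial: x=1.0000 theta=0.2000
After 1 (propagate distance d=39): x=8.8000 theta=0.2000
After 2 (thin lens f=-47): x=8.8000 theta=91/235 (≈0.3872)
After 3 (propagate distance d=14): x=3342/235 (≈14.2213) theta=91/235 (≈0.3872)
After 4 (thin lens f=22): x=3342/235 (≈14.2213) theta=-134/517 (≈-0.2592)
After 5 (propagate distance d=33): x=1332/235 (≈5.6681) theta=-134/517 (≈-0.2592)
After 6 (curved mirror R=-116): x=1332/235 (≈5.6681) theta=-12104/74965 (≈-0.1615)
Rounded to 4 decimal places: x = 5.6681, theta = -0.1615

Answer: 5.6681 -0.1615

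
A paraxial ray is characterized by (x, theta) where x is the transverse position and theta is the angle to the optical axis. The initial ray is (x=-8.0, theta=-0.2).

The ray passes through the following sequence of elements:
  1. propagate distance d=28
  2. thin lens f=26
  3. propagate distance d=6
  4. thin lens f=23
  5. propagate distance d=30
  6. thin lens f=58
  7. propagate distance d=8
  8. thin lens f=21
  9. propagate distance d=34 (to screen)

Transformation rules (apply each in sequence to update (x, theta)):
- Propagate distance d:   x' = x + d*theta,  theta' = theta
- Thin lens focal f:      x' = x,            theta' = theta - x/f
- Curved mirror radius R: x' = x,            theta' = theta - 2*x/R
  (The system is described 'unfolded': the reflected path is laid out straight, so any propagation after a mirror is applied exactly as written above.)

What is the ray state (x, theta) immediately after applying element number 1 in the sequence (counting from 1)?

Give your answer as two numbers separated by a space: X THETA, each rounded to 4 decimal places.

Answer: -13.6000 -0.2000

Derivation:
Initial: x=-8.0000 theta=-0.2000
After 1 (propagate distance d=28): x=-13.6000 theta=-0.2000
Rounded to 4 decimal places: x = -13.6000, theta = -0.2000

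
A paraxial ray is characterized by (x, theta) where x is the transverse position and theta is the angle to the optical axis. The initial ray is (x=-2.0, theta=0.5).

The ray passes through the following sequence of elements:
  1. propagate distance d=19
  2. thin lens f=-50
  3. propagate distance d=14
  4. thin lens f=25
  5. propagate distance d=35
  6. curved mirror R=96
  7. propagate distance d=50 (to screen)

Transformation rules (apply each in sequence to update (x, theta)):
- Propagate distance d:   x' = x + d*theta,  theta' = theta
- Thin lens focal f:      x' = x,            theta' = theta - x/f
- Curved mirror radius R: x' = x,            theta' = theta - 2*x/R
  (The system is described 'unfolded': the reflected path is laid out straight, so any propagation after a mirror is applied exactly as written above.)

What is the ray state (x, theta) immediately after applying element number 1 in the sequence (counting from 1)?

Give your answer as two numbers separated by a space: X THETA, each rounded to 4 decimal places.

Initial: x=-2.0000 theta=0.5000
After 1 (propagate distance d=19): x=7.5000 theta=0.5000
Rounded to 4 decimal places: x = 7.5000, theta = 0.5000

Answer: 7.5000 0.5000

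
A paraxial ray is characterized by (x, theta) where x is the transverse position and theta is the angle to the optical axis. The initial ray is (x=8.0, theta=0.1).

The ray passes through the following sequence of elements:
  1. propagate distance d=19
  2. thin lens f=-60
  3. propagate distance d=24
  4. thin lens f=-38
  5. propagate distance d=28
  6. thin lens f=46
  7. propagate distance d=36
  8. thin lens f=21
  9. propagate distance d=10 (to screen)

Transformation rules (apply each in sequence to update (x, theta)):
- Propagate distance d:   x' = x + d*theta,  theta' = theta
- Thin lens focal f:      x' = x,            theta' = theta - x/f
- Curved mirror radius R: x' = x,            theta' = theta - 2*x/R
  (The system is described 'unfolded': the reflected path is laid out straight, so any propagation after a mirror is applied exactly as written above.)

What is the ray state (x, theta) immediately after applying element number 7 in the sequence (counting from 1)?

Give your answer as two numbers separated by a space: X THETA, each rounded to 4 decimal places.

Initial: x=8.0000 theta=0.1000
After 1 (propagate distance d=19): x=9.9000 theta=0.1000
After 2 (thin lens f=-60): x=9.9000 theta=0.2650
After 3 (propagate distance d=24): x=16.2600 theta=0.2650
After 4 (thin lens f=-38): x=16.2600 theta=2633/3800 (≈0.6929)
After 5 (propagate distance d=28): x=16939/475 (≈35.6611) theta=2633/3800 (≈0.6929)
After 6 (thin lens f=46): x=16939/475 (≈35.6611) theta=-7197/87400 (≈-0.0823)
After 7 (propagate distance d=36): x=714421/21850 (≈32.6966) theta=-7197/87400 (≈-0.0823)
Rounded to 4 decimal places: x = 32.6966, theta = -0.0823

Answer: 32.6966 -0.0823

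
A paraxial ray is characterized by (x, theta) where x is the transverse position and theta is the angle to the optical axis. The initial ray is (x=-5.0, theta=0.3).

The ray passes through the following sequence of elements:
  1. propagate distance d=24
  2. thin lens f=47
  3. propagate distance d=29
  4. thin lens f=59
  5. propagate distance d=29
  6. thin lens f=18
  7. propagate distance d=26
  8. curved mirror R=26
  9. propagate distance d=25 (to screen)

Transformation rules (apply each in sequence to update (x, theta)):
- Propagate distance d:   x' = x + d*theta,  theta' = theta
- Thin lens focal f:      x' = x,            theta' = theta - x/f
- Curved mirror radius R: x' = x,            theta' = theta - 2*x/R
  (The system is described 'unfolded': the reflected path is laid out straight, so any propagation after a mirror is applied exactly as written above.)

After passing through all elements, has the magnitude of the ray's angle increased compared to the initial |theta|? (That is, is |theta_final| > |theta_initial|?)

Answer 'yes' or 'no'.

Initial: x=-5.0000 theta=0.3000
After 1 (propagate distance d=24): x=2.2000 theta=0.3000
After 2 (thin lens f=47): x=2.2000 theta=119/470 (≈0.2532)
After 3 (propagate distance d=29): x=897/94 (≈9.5426) theta=119/470 (≈0.2532)
After 4 (thin lens f=59): x=897/94 (≈9.5426) theta=1268/13865 (≈0.0915)
After 5 (propagate distance d=29): x=338159/27730 (≈12.1947) theta=1268/13865 (≈0.0915)
After 6 (thin lens f=18): x=338159/27730 (≈12.1947) theta=-292511/499140 (≈-0.5860)
After 7 (propagate distance d=26): x=-6434/2115 (≈-3.0421) theta=-292511/499140 (≈-0.5860)
After 8 (curved mirror R=26): x=-6434/2115 (≈-3.0421) theta=-2284219/6488820 (≈-0.3520)
After 9 (propagate distance d=25 (to screen)): x=-76844987/6488820 (≈-11.8427) theta=-2284219/6488820 (≈-0.3520)
|theta_initial|=0.3000 |theta_final|=2284219/6488820 (≈0.3520) -> increased

Answer: yes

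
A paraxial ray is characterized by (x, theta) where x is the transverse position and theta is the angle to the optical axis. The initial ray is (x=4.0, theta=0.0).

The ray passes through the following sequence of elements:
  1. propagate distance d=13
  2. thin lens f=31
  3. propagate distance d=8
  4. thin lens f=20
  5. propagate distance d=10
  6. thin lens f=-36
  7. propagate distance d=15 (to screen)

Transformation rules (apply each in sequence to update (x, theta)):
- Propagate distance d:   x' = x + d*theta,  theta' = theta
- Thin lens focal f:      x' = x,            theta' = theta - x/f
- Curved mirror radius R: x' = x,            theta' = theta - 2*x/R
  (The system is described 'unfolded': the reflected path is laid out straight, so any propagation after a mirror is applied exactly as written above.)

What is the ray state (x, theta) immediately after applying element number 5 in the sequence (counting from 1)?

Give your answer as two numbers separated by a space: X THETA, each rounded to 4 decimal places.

Answer: 0.1935 -0.2774

Derivation:
Initial: x=4.0000 theta=0.0000
After 1 (propagate distance d=13): x=4.0000 theta=0.0000
After 2 (thin lens f=31): x=4.0000 theta=-4/31 (≈-0.1290)
After 3 (propagate distance d=8): x=92/31 (≈2.9677) theta=-4/31 (≈-0.1290)
After 4 (thin lens f=20): x=92/31 (≈2.9677) theta=-43/155 (≈-0.2774)
After 5 (propagate distance d=10): x=6/31 (≈0.1935) theta=-43/155 (≈-0.2774)
Rounded to 4 decimal places: x = 0.1935, theta = -0.2774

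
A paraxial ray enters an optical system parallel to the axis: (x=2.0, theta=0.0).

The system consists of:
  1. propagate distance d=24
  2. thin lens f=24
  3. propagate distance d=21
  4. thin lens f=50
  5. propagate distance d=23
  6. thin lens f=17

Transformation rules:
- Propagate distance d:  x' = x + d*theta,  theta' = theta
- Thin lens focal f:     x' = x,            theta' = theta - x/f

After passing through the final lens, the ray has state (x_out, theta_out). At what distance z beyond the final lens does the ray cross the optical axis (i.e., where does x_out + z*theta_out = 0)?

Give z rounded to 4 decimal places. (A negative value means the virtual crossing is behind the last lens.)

Answer: 108.1726

Derivation:
Initial: x=2.0000 theta=0.0000
After 1 (propagate distance d=24): x=2.0000 theta=0.0000
After 2 (thin lens f=24): x=2.0000 theta=-1/12 (≈-0.0833)
After 3 (propagate distance d=21): x=0.2500 theta=-1/12 (≈-0.0833)
After 4 (thin lens f=50): x=0.2500 theta=-53/600 (≈-0.0883)
After 5 (propagate distance d=23): x=-1069/600 (≈-1.7817) theta=-53/600 (≈-0.0883)
After 6 (thin lens f=17): x=-1069/600 (≈-1.7817) theta=7/425 (≈0.0165)
z_focus = -x_out/theta_out = -(-1069/600)/(7/425) = 18173/168 ≈ 108.1726
Rounded to 4 decimal places: z = 108.1726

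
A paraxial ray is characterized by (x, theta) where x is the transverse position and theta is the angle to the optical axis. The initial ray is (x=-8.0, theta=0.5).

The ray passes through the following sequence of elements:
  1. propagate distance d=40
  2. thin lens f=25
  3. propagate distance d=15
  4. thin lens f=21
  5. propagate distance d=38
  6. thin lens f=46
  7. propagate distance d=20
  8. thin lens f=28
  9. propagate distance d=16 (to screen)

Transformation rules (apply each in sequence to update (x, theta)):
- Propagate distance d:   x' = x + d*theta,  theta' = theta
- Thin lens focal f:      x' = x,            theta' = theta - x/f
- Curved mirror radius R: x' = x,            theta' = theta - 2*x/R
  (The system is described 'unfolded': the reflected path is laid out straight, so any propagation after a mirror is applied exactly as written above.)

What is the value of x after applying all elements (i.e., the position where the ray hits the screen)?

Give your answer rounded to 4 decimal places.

Answer: -12.9293

Derivation:
Initial: x=-8.0000 theta=0.5000
After 1 (propagate distance d=40): x=12.0000 theta=0.5000
After 2 (thin lens f=25): x=12.0000 theta=0.0200
After 3 (propagate distance d=15): x=12.3000 theta=0.0200
After 4 (thin lens f=21): x=12.3000 theta=-99/175 (≈-0.5657)
After 5 (propagate distance d=38): x=-3219/350 (≈-9.1971) theta=-99/175 (≈-0.5657)
After 6 (thin lens f=46): x=-3219/350 (≈-9.1971) theta=-5889/16100 (≈-0.3658)
After 7 (propagate distance d=20): x=-132927/8050 (≈-16.5127) theta=-5889/16100 (≈-0.3658)
After 8 (thin lens f=28): x=-132927/8050 (≈-16.5127) theta=50481/225400 (≈0.2240)
After 9 (propagate distance d=16 (to screen)): x=-145713/11270 (≈-12.9293) theta=50481/225400 (≈0.2240)
Rounded to 4 decimal places: x = -12.9293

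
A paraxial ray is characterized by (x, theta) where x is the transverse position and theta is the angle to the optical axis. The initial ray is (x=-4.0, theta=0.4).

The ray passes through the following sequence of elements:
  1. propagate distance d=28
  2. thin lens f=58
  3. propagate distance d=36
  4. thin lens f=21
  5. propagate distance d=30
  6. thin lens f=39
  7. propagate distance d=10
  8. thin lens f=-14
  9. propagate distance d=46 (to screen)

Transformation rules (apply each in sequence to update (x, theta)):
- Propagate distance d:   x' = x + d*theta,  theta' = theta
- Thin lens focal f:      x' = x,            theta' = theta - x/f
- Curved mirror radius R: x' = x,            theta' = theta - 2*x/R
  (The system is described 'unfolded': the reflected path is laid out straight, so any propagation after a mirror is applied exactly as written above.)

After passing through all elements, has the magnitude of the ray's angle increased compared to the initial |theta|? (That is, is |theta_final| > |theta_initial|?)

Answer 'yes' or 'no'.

Answer: yes

Derivation:
Initial: x=-4.0000 theta=0.4000
After 1 (propagate distance d=28): x=7.2000 theta=0.4000
After 2 (thin lens f=58): x=7.2000 theta=8/29 (≈0.2759)
After 3 (propagate distance d=36): x=2484/145 (≈17.1310) theta=8/29 (≈0.2759)
After 4 (thin lens f=21): x=2484/145 (≈17.1310) theta=-548/1015 (≈-0.5399)
After 5 (propagate distance d=30): x=948/1015 (≈0.9340) theta=-548/1015 (≈-0.5399)
After 6 (thin lens f=39): x=948/1015 (≈0.9340) theta=-1488/2639 (≈-0.5638)
After 7 (propagate distance d=10): x=-8868/1885 (≈-4.7045) theta=-1488/2639 (≈-0.5638)
After 8 (thin lens f=-14): x=-8868/1885 (≈-4.7045) theta=-11874/13195 (≈-0.8999)
After 9 (propagate distance d=46 (to screen)): x=-121656/2639 (≈-46.0993) theta=-11874/13195 (≈-0.8999)
|theta_initial|=0.4000 |theta_final|=11874/13195 (≈0.8999) -> increased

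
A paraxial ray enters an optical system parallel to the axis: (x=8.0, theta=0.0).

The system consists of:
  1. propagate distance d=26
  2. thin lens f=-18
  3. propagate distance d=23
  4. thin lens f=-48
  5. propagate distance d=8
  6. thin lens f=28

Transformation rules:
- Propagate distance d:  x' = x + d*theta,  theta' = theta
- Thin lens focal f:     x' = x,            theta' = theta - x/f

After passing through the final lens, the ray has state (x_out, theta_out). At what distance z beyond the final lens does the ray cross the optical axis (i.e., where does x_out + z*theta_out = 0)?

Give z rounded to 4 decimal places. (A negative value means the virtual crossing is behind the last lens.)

Initial: x=8.0000 theta=0.0000
After 1 (propagate distance d=26): x=8.0000 theta=0.0000
After 2 (thin lens f=-18): x=8.0000 theta=4/9 (≈0.4444)
After 3 (propagate distance d=23): x=164/9 (≈18.2222) theta=4/9 (≈0.4444)
After 4 (thin lens f=-48): x=164/9 (≈18.2222) theta=89/108 (≈0.8241)
After 5 (propagate distance d=8): x=670/27 (≈24.8148) theta=89/108 (≈0.8241)
After 6 (thin lens f=28): x=670/27 (≈24.8148) theta=-47/756 (≈-0.0622)
z_focus = -x_out/theta_out = -(670/27)/(-47/756) = 18760/47 ≈ 399.1489
Rounded to 4 decimal places: z = 399.1489

Answer: 399.1489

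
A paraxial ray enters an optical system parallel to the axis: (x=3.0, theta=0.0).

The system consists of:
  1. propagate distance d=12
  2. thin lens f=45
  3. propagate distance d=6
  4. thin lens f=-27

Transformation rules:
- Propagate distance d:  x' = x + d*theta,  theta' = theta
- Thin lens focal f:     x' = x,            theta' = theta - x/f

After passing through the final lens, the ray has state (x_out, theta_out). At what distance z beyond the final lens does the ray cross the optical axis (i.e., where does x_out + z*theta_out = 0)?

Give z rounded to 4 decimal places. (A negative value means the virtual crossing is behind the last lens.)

Initial: x=3.0000 theta=0.0000
After 1 (propagate distance d=12): x=3.0000 theta=0.0000
After 2 (thin lens f=45): x=3.0000 theta=-1/15 (≈-0.0667)
After 3 (propagate distance d=6): x=2.6000 theta=-1/15 (≈-0.0667)
After 4 (thin lens f=-27): x=2.6000 theta=4/135 (≈0.0296)
z_focus = -x_out/theta_out = -(2.6000)/(4/135) = -87.7500
Rounded to 4 decimal places: z = -87.7500

Answer: -87.7500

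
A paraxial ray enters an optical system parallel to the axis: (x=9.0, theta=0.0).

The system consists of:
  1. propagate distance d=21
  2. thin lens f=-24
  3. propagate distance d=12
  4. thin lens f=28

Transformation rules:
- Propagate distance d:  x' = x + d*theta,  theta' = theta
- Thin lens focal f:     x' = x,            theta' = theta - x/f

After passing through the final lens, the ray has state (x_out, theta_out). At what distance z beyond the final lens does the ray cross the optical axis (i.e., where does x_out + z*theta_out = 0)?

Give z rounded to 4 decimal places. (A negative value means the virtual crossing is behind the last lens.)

Initial: x=9.0000 theta=0.0000
After 1 (propagate distance d=21): x=9.0000 theta=0.0000
After 2 (thin lens f=-24): x=9.0000 theta=0.3750
After 3 (propagate distance d=12): x=13.5000 theta=0.3750
After 4 (thin lens f=28): x=13.5000 theta=-3/28 (≈-0.1071)
z_focus = -x_out/theta_out = -(13.5000)/(-3/28) = 126.0000
Rounded to 4 decimal places: z = 126.0000

Answer: 126.0000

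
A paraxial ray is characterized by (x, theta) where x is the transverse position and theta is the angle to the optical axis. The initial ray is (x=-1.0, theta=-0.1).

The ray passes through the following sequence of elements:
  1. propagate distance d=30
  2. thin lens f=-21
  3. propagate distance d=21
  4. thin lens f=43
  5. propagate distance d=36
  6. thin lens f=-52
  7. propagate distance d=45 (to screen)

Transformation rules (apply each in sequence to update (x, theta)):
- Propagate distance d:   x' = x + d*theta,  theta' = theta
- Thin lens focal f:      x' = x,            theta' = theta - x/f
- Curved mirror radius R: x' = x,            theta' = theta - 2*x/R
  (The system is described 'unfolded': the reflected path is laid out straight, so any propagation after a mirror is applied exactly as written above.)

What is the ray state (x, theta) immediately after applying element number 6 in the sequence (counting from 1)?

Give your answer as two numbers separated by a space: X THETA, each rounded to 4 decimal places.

Initial: x=-1.0000 theta=-0.1000
After 1 (propagate distance d=30): x=-4.0000 theta=-0.1000
After 2 (thin lens f=-21): x=-4.0000 theta=-61/210 (≈-0.2905)
After 3 (propagate distance d=21): x=-10.1000 theta=-61/210 (≈-0.2905)
After 4 (thin lens f=43): x=-10.1000 theta=-251/4515 (≈-0.0556)
After 5 (propagate distance d=36): x=-7285/602 (≈-12.1013) theta=-251/4515 (≈-0.0556)
After 6 (thin lens f=-52): x=-7285/602 (≈-12.1013) theta=-135379/469560 (≈-0.2883)
Rounded to 4 decimal places: x = -12.1013, theta = -0.2883

Answer: -12.1013 -0.2883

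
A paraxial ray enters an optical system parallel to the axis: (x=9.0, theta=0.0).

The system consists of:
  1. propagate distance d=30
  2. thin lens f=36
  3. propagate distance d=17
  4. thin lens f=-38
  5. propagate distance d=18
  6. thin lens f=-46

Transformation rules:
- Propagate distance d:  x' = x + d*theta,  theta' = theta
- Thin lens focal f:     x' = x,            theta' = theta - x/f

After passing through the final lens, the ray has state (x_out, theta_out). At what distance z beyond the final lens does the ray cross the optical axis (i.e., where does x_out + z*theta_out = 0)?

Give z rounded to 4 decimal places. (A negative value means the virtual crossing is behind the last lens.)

Answer: 35.3846

Derivation:
Initial: x=9.0000 theta=0.0000
After 1 (propagate distance d=30): x=9.0000 theta=0.0000
After 2 (thin lens f=36): x=9.0000 theta=-0.2500
After 3 (propagate distance d=17): x=4.7500 theta=-0.2500
After 4 (thin lens f=-38): x=4.7500 theta=-0.1250
After 5 (propagate distance d=18): x=2.5000 theta=-0.1250
After 6 (thin lens f=-46): x=2.5000 theta=-13/184 (≈-0.0707)
z_focus = -x_out/theta_out = -(2.5000)/(-13/184) = 460/13 ≈ 35.3846
Rounded to 4 decimal places: z = 35.3846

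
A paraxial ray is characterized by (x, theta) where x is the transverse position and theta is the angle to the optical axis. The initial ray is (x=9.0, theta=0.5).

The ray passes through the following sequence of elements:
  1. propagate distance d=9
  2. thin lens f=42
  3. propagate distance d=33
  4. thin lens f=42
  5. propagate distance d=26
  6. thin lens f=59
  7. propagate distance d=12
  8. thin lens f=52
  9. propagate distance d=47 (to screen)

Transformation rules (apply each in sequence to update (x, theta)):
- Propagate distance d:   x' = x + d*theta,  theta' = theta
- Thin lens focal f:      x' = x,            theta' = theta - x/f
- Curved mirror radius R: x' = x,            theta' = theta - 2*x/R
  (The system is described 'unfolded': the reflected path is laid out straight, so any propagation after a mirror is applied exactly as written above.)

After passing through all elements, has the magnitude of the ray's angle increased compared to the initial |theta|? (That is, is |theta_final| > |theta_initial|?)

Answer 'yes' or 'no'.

Answer: yes

Derivation:
Initial: x=9.0000 theta=0.5000
After 1 (propagate distance d=9): x=13.5000 theta=0.5000
After 2 (thin lens f=42): x=13.5000 theta=5/28 (≈0.1786)
After 3 (propagate distance d=33): x=543/28 (≈19.3929) theta=5/28 (≈0.1786)
After 4 (thin lens f=42): x=543/28 (≈19.3929) theta=-111/392 (≈-0.2832)
After 5 (propagate distance d=26): x=1179/98 (≈12.0306) theta=-111/392 (≈-0.2832)
After 6 (thin lens f=59): x=1179/98 (≈12.0306) theta=-11265/23128 (≈-0.4871)
After 7 (propagate distance d=12): x=17883/2891 (≈6.1857) theta=-11265/23128 (≈-0.4871)
After 8 (thin lens f=52): x=17883/2891 (≈6.1857) theta=-182211/300664 (≈-0.6060)
After 9 (propagate distance d=47 (to screen)): x=-6704085/300664 (≈-22.2976) theta=-182211/300664 (≈-0.6060)
|theta_initial|=0.5000 |theta_final|=182211/300664 (≈0.6060) -> increased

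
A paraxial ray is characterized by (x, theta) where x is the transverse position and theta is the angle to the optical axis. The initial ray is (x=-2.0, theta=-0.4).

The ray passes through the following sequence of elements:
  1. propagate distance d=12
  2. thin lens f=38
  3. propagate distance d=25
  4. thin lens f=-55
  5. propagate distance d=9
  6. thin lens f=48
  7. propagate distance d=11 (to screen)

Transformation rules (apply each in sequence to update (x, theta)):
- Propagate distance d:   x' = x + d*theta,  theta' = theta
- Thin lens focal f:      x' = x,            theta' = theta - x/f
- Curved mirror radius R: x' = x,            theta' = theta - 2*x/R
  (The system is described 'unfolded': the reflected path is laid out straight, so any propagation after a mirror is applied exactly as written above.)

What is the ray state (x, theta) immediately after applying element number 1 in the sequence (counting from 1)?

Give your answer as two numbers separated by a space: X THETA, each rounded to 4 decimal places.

Initial: x=-2.0000 theta=-0.4000
After 1 (propagate distance d=12): x=-6.8000 theta=-0.4000
Rounded to 4 decimal places: x = -6.8000, theta = -0.4000

Answer: -6.8000 -0.4000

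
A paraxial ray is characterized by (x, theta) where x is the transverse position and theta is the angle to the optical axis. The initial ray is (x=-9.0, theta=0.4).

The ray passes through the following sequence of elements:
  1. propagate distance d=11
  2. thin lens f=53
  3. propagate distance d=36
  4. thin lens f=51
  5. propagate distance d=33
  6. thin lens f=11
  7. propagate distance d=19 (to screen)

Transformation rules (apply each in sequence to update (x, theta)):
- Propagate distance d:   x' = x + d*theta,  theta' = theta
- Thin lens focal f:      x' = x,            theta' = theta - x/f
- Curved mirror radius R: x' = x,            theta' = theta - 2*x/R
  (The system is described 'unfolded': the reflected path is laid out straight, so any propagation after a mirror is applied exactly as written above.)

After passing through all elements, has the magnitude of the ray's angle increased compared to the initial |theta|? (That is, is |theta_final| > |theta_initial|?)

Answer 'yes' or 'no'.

Answer: yes

Derivation:
Initial: x=-9.0000 theta=0.4000
After 1 (propagate distance d=11): x=-4.6000 theta=0.4000
After 2 (thin lens f=53): x=-4.6000 theta=129/265 (≈0.4868)
After 3 (propagate distance d=36): x=685/53 (≈12.9245) theta=129/265 (≈0.4868)
After 4 (thin lens f=51): x=685/53 (≈12.9245) theta=3154/13515 (≈0.2334)
After 5 (propagate distance d=33): x=92919/4505 (≈20.6257) theta=3154/13515 (≈0.2334)
After 6 (thin lens f=11): x=92919/4505 (≈20.6257) theta=-244063/148665 (≈-1.6417)
After 7 (propagate distance d=19 (to screen)): x=-314174/29733 (≈-10.5665) theta=-244063/148665 (≈-1.6417)
|theta_initial|=0.4000 |theta_final|=244063/148665 (≈1.6417) -> increased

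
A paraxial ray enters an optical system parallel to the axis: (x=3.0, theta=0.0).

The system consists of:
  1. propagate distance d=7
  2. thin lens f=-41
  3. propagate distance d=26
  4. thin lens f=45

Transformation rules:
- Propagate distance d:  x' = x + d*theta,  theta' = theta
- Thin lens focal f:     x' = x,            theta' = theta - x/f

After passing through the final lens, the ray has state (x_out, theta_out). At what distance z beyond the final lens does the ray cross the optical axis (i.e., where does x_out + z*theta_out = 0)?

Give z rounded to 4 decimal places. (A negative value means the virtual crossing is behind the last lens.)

Initial: x=3.0000 theta=0.0000
After 1 (propagate distance d=7): x=3.0000 theta=0.0000
After 2 (thin lens f=-41): x=3.0000 theta=3/41 (≈0.0732)
After 3 (propagate distance d=26): x=201/41 (≈4.9024) theta=3/41 (≈0.0732)
After 4 (thin lens f=45): x=201/41 (≈4.9024) theta=-22/615 (≈-0.0358)
z_focus = -x_out/theta_out = -(201/41)/(-22/615) = 3015/22 ≈ 137.0455
Rounded to 4 decimal places: z = 137.0455

Answer: 137.0455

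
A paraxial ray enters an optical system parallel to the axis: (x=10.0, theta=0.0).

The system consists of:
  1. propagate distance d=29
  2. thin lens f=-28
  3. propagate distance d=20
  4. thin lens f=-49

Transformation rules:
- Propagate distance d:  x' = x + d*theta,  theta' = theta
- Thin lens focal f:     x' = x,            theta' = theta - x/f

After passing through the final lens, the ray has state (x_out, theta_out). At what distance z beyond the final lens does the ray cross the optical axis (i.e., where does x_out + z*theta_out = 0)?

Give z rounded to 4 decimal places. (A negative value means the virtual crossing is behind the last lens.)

Answer: -24.2474

Derivation:
Initial: x=10.0000 theta=0.0000
After 1 (propagate distance d=29): x=10.0000 theta=0.0000
After 2 (thin lens f=-28): x=10.0000 theta=5/14 (≈0.3571)
After 3 (propagate distance d=20): x=120/7 (≈17.1429) theta=5/14 (≈0.3571)
After 4 (thin lens f=-49): x=120/7 (≈17.1429) theta=485/686 (≈0.7070)
z_focus = -x_out/theta_out = -(120/7)/(485/686) = -2352/97 ≈ -24.2474
Rounded to 4 decimal places: z = -24.2474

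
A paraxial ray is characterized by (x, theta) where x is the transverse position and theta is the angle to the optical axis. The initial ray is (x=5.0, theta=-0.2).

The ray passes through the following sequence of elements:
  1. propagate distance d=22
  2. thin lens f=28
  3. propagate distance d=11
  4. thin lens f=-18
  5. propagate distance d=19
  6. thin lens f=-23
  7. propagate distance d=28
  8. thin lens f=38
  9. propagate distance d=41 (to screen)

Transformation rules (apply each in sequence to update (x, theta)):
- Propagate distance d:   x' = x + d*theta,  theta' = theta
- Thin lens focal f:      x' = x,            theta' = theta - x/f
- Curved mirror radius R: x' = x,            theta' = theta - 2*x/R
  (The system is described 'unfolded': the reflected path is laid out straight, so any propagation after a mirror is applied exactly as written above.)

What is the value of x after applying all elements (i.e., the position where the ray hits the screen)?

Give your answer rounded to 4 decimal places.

Answer: -25.3742

Derivation:
Initial: x=5.0000 theta=-0.2000
After 1 (propagate distance d=22): x=0.6000 theta=-0.2000
After 2 (thin lens f=28): x=0.6000 theta=-31/140 (≈-0.2214)
After 3 (propagate distance d=11): x=-257/140 (≈-1.8357) theta=-31/140 (≈-0.2214)
After 4 (thin lens f=-18): x=-257/140 (≈-1.8357) theta=-163/504 (≈-0.3234)
After 5 (propagate distance d=19): x=-2873/360 (≈-7.9806) theta=-163/504 (≈-0.3234)
After 6 (thin lens f=-23): x=-2873/360 (≈-7.9806) theta=-1619/2415 (≈-0.6704)
After 7 (propagate distance d=28): x=-221503/8280 (≈-26.7516) theta=-1619/2415 (≈-0.6704)
After 8 (thin lens f=38): x=-221503/8280 (≈-26.7516) theta=73993/2202480 (≈0.0336)
After 9 (propagate distance d=41 (to screen)): x=-1241913/48944 (≈-25.3742) theta=73993/2202480 (≈0.0336)
Rounded to 4 decimal places: x = -25.3742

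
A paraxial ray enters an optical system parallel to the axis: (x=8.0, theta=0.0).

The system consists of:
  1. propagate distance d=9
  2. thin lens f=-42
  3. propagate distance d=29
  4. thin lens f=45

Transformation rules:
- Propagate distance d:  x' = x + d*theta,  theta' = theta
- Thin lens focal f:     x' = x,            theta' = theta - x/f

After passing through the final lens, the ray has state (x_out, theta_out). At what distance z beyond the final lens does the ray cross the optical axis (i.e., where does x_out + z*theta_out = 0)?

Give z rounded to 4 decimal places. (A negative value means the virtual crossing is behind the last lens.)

Initial: x=8.0000 theta=0.0000
After 1 (propagate distance d=9): x=8.0000 theta=0.0000
After 2 (thin lens f=-42): x=8.0000 theta=4/21 (≈0.1905)
After 3 (propagate distance d=29): x=284/21 (≈13.5238) theta=4/21 (≈0.1905)
After 4 (thin lens f=45): x=284/21 (≈13.5238) theta=-104/945 (≈-0.1101)
z_focus = -x_out/theta_out = -(284/21)/(-104/945) = 3195/26 ≈ 122.8846
Rounded to 4 decimal places: z = 122.8846

Answer: 122.8846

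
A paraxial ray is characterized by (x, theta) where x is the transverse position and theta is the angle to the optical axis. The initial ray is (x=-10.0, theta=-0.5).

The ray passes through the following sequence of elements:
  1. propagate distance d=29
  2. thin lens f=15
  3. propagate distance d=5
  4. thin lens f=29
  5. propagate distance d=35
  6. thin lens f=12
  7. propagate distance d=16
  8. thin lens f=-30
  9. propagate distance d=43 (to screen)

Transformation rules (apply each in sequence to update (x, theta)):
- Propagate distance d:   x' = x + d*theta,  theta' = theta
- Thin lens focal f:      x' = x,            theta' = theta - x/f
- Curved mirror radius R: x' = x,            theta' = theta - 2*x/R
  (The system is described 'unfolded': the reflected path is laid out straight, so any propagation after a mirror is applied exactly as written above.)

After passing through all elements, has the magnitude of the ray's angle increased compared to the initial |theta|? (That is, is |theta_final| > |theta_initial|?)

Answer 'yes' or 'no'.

Initial: x=-10.0000 theta=-0.5000
After 1 (propagate distance d=29): x=-24.5000 theta=-0.5000
After 2 (thin lens f=15): x=-24.5000 theta=17/15 (≈1.1333)
After 3 (propagate distance d=5): x=-113/6 (≈-18.8333) theta=17/15 (≈1.1333)
After 4 (thin lens f=29): x=-113/6 (≈-18.8333) theta=517/290 (≈1.7828)
After 5 (propagate distance d=35): x=3790/87 (≈43.5632) theta=517/290 (≈1.7828)
After 6 (thin lens f=12): x=3790/87 (≈43.5632) theta=-2411/1305 (≈-1.8475)
After 7 (propagate distance d=16): x=18274/1305 (≈14.0031) theta=-2411/1305 (≈-1.8475)
After 8 (thin lens f=-30): x=18274/1305 (≈14.0031) theta=-932/675 (≈-1.3807)
After 9 (propagate distance d=43 (to screen)): x=-888094/19575 (≈-45.3688) theta=-932/675 (≈-1.3807)
|theta_initial|=0.5000 |theta_final|=932/675 (≈1.3807) -> increased

Answer: yes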